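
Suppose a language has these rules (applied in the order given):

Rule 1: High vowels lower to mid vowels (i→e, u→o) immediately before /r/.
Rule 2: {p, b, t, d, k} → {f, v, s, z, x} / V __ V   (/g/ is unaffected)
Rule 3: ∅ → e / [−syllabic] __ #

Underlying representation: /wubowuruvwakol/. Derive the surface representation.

Rule 1 (pre-rhotic lowering): /u/ is a high vowel immediately before /r/, so it lowers to [o]. /wubowuruvwakol/ → wuboworuvwakol.
Rule 2 (intervocalic spirantization): /b/ is a stop between vowels /u/ and /o/, so it spirantizes to the fricative [v]. /k/ is a stop between vowels /a/ and /o/, so it spirantizes to the fricative [x]. /wuboworuvwakol/ → wuvoworuvwaxol.
Rule 3 (final e-epenthesis): the form ends in the consonant /l/, so [e] is inserted word-finally. /wuvoworuvwaxol/ → wuvoworuvwaxole.

wuvoworuvwaxole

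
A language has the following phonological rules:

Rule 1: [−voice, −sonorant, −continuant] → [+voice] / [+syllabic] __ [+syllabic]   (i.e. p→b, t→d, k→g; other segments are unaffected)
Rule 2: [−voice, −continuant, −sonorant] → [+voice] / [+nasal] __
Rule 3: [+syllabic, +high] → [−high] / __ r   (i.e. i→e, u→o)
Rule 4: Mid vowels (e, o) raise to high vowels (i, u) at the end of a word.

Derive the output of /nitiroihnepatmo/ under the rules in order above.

Rule 1 (intervocalic voicing): /t/ is a voiceless stop between vowels /i/ and /i/, so it voices to [d]. /p/ is a voiceless stop between vowels /e/ and /a/, so it voices to [b]. /nitiroihnepatmo/ → nidiroihnebatmo.
Rule 2 (post-nasal voicing): no segment meets the environment; /nidiroihnebatmo/ is unchanged.
Rule 3 (pre-rhotic lowering): /i/ is a high vowel immediately before /r/, so it lowers to [e]. /nidiroihnebatmo/ → nideroihnebatmo.
Rule 4 (final vowel raising): /o/ is a mid vowel in word-final position, so it raises to [u]. /nideroihnebatmo/ → nideroihnebatmu.

nideroihnebatmu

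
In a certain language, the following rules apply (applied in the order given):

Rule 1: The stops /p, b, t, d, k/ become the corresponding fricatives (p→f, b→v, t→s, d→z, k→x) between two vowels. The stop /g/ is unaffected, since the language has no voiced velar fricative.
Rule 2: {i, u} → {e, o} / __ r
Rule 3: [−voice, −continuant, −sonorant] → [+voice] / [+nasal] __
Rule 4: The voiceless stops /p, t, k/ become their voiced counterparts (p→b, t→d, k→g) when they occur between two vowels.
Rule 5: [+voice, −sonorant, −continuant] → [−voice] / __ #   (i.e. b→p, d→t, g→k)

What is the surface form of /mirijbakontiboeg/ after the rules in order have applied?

Rule 1 (intervocalic spirantization): /k/ is a stop between vowels /a/ and /o/, so it spirantizes to the fricative [x]. /b/ is a stop between vowels /i/ and /o/, so it spirantizes to the fricative [v]. /mirijbakontiboeg/ → mirijbaxontivoeg.
Rule 2 (pre-rhotic lowering): /i/ is a high vowel immediately before /r/, so it lowers to [e]. /mirijbaxontivoeg/ → merijbaxontivoeg.
Rule 3 (post-nasal voicing): /t/ is a voiceless stop immediately after the nasal /n/, so it voices to [d]. /merijbaxontivoeg/ → merijbaxondivoeg.
Rule 4 (intervocalic voicing): no segment meets the environment; /merijbaxondivoeg/ is unchanged.
Rule 5 (final devoicing): /g/ is a voiced stop in word-final position, so it devoices to [k]. /merijbaxondivoeg/ → merijbaxondivoek.

merijbaxondivoek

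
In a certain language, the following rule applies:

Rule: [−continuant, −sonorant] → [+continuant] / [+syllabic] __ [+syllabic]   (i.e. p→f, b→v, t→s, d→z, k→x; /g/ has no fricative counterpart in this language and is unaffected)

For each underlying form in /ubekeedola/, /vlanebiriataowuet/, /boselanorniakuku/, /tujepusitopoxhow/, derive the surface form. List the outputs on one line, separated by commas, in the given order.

/ubekeedola/: /b/ is a stop between vowels /u/ and /e/, so it spirantizes to the fricative [v]. /k/ is a stop between vowels /e/ and /e/, so it spirantizes to the fricative [x]. /d/ is a stop between vowels /e/ and /o/, so it spirantizes to the fricative [z]. → [uvexeezola].
/vlanebiriataowuet/: /b/ is a stop between vowels /e/ and /i/, so it spirantizes to the fricative [v]. /t/ is a stop between vowels /a/ and /a/, so it spirantizes to the fricative [s]. → [vlaneviriasaowuet].
/boselanorniakuku/: /k/ is a stop between vowels /a/ and /u/, so it spirantizes to the fricative [x]. /k/ is a stop between vowels /u/ and /u/, so it spirantizes to the fricative [x]. → [boselanorniaxuxu].
/tujepusitopoxhow/: /p/ is a stop between vowels /e/ and /u/, so it spirantizes to the fricative [f]. /t/ is a stop between vowels /i/ and /o/, so it spirantizes to the fricative [s]. /p/ is a stop between vowels /o/ and /o/, so it spirantizes to the fricative [f]. → [tujefusisofoxhow].

uvexeezola, vlaneviriasaowuet, boselanorniaxuxu, tujefusisofoxhow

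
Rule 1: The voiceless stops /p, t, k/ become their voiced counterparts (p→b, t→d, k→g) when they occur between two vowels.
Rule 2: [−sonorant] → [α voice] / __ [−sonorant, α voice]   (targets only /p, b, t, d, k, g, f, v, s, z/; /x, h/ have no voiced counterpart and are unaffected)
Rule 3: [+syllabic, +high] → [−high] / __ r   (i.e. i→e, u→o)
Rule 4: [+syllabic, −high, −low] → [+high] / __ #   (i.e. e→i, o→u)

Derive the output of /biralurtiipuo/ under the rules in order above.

beralortiibuu

Rule 1 (intervocalic voicing): /p/ is a voiceless stop between vowels /i/ and /u/, so it voices to [b]. /biralurtiipuo/ → biralurtiibuo.
Rule 2 (regressive voicing assimilation): no segment meets the environment; /biralurtiibuo/ is unchanged.
Rule 3 (pre-rhotic lowering): /i/ is a high vowel immediately before /r/, so it lowers to [e]. /u/ is a high vowel immediately before /r/, so it lowers to [o]. /biralurtiibuo/ → beralortiibuo.
Rule 4 (final vowel raising): /o/ is a mid vowel in word-final position, so it raises to [u]. /beralortiibuo/ → beralortiibuu.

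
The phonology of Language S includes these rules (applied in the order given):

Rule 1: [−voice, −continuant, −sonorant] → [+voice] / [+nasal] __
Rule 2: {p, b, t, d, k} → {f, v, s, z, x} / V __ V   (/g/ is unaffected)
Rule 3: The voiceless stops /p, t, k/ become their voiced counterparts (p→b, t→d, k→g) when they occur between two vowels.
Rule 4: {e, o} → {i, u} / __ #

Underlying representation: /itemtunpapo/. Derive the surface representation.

Rule 1 (post-nasal voicing): /t/ is a voiceless stop immediately after the nasal /m/, so it voices to [d]. /p/ is a voiceless stop immediately after the nasal /n/, so it voices to [b]. /itemtunpapo/ → itemdunbapo.
Rule 2 (intervocalic spirantization): /t/ is a stop between vowels /i/ and /e/, so it spirantizes to the fricative [s]. /p/ is a stop between vowels /a/ and /o/, so it spirantizes to the fricative [f]. /itemdunbapo/ → isemdunbafo.
Rule 3 (intervocalic voicing): no segment meets the environment; /isemdunbafo/ is unchanged.
Rule 4 (final vowel raising): /o/ is a mid vowel in word-final position, so it raises to [u]. /isemdunbafo/ → isemdunbafu.

isemdunbafu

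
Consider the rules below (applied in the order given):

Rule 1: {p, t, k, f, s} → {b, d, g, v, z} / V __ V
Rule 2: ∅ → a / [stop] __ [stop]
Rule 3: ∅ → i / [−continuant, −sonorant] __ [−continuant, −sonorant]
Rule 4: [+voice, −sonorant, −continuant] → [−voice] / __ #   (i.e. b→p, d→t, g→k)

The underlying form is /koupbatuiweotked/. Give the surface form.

Rule 1 (intervocalic voicing): /t/ is a voiceless obstruent between vowels /a/ and /u/, so it voices to [d]. /koupbatuiweotked/ → koupbaduiweotked.
Rule 2 (stop-cluster a-epenthesis): /p/ and /b/ form a stop–stop cluster, so [a] is inserted between them. /t/ and /k/ form a stop–stop cluster, so [a] is inserted between them. /koupbaduiweotked/ → koupabaduiweotaked.
Rule 3 (stop-cluster i-epenthesis): no segment meets the environment; /koupabaduiweotaked/ is unchanged.
Rule 4 (final devoicing): /d/ is a voiced stop in word-final position, so it devoices to [t]. /koupabaduiweotaked/ → koupabaduiweotaket.

koupabaduiweotaket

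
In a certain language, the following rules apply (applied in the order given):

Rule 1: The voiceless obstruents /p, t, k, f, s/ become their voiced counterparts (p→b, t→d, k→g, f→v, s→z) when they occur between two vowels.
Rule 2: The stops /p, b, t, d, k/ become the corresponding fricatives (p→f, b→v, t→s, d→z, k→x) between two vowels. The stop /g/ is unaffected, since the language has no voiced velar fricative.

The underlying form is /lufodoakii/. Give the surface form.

Rule 1 (intervocalic voicing): /f/ is a voiceless obstruent between vowels /u/ and /o/, so it voices to [v]. /k/ is a voiceless obstruent between vowels /a/ and /i/, so it voices to [g]. /lufodoakii/ → luvodoagii.
Rule 2 (intervocalic spirantization): /d/ is a stop between vowels /o/ and /o/, so it spirantizes to the fricative [z]. /luvodoagii/ → luvozoagii.

luvozoagii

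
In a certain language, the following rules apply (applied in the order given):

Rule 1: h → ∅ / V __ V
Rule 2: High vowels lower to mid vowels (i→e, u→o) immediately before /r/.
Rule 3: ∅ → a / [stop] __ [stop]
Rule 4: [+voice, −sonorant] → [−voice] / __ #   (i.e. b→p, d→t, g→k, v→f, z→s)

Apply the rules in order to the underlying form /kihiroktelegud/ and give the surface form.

kierokatelegut

Rule 1 (intervocalic h-deletion): /h/ occurs between vowels /i/ and /i/, so it deletes. /kihiroktelegud/ → kiiroktelegud.
Rule 2 (pre-rhotic lowering): /i/ is a high vowel immediately before /r/, so it lowers to [e]. /kiiroktelegud/ → kieroktelegud.
Rule 3 (stop-cluster a-epenthesis): /k/ and /t/ form a stop–stop cluster, so [a] is inserted between them. /kieroktelegud/ → kierokatelegud.
Rule 4 (final devoicing): /d/ is a voiced obstruent in word-final position, so it devoices to [t]. /kierokatelegud/ → kierokatelegut.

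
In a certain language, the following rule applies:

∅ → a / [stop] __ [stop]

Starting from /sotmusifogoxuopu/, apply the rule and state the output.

sotmusifogoxuopu

No segment of /sotmusifogoxuopu/ meets the structural description of the rule, so the form surfaces unchanged.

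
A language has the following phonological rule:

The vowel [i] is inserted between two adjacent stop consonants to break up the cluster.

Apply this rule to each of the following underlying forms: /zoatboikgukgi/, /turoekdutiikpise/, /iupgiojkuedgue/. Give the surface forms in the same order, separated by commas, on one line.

/zoatboikgukgi/: /t/ and /b/ form a stop–stop cluster, so [i] is inserted between them. /k/ and /g/ form a stop–stop cluster, so [i] is inserted between them. /k/ and /g/ form a stop–stop cluster, so [i] is inserted between them. → [zoatiboikigukigi].
/turoekdutiikpise/: /k/ and /d/ form a stop–stop cluster, so [i] is inserted between them. /k/ and /p/ form a stop–stop cluster, so [i] is inserted between them. → [turoekidutiikipise].
/iupgiojkuedgue/: /p/ and /g/ form a stop–stop cluster, so [i] is inserted between them. /d/ and /g/ form a stop–stop cluster, so [i] is inserted between them. → [iupigiojkuedigue].

zoatiboikigukigi, turoekidutiikipise, iupigiojkuedigue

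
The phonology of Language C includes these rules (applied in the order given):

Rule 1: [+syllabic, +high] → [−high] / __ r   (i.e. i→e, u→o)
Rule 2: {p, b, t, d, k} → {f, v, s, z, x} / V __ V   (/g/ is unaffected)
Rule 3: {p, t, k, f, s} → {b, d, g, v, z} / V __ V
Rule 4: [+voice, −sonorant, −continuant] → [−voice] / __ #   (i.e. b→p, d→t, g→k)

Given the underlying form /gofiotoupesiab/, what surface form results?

Rule 1 (pre-rhotic lowering): no segment meets the environment; /gofiotoupesiab/ is unchanged.
Rule 2 (intervocalic spirantization): /t/ is a stop between vowels /o/ and /o/, so it spirantizes to the fricative [s]. /p/ is a stop between vowels /u/ and /e/, so it spirantizes to the fricative [f]. /gofiotoupesiab/ → gofiosoufesiab.
Rule 3 (intervocalic voicing): /f/ is a voiceless obstruent between vowels /o/ and /i/, so it voices to [v]. /s/ is a voiceless obstruent between vowels /o/ and /o/, so it voices to [z]. /f/ is a voiceless obstruent between vowels /u/ and /e/, so it voices to [v]. /s/ is a voiceless obstruent between vowels /e/ and /i/, so it voices to [z]. /gofiosoufesiab/ → goviozouveziab.
Rule 4 (final devoicing): /b/ is a voiced stop in word-final position, so it devoices to [p]. /goviozouveziab/ → goviozouveziap.

goviozouveziap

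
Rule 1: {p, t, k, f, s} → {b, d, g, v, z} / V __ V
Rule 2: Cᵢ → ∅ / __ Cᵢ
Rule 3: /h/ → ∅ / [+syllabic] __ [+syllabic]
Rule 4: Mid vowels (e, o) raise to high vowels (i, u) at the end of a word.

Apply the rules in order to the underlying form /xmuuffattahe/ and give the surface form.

Rule 1 (intervocalic voicing): no segment meets the environment; /xmuuffattahe/ is unchanged.
Rule 2 (degemination): /ff/ is a geminate; the first /f/ deletes. /tt/ is a geminate; the first /t/ deletes. /xmuuffattahe/ → xmuufatahe.
Rule 3 (intervocalic h-deletion): /h/ occurs between vowels /a/ and /e/, so it deletes. /xmuufatahe/ → xmuufatae.
Rule 4 (final vowel raising): /e/ is a mid vowel in word-final position, so it raises to [i]. /xmuufatae/ → xmuufatai.

xmuufatai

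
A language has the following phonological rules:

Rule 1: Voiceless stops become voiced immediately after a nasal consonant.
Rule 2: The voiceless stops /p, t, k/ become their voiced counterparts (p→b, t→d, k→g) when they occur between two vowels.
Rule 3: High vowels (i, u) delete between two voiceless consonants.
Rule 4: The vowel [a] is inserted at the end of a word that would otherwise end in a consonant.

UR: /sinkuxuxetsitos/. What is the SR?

Rule 1 (post-nasal voicing): /k/ is a voiceless stop immediately after the nasal /n/, so it voices to [g]. /sinkuxuxetsitos/ → singuxuxetsitos.
Rule 2 (intervocalic voicing): /t/ is a voiceless stop between vowels /i/ and /o/, so it voices to [d]. /singuxuxetsitos/ → singuxuxetsidos.
Rule 3 (high vowel syncope): /u/ is a high vowel flanked by voiceless consonants /x/ and /x/, so it deletes. /singuxuxetsidos/ → singuxxetsidos.
Rule 4 (final a-epenthesis): the form ends in the consonant /s/, so [a] is inserted word-finally. /singuxxetsidos/ → singuxxetsidosa.

singuxxetsidosa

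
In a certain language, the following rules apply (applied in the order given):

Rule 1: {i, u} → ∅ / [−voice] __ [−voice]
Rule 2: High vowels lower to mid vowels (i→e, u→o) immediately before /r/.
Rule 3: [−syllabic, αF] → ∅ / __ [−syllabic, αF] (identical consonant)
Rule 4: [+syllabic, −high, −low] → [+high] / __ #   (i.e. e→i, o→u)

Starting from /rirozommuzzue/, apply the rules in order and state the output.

Rule 1 (high vowel syncope): no segment meets the environment; /rirozommuzzue/ is unchanged.
Rule 2 (pre-rhotic lowering): /i/ is a high vowel immediately before /r/, so it lowers to [e]. /rirozommuzzue/ → rerozommuzzue.
Rule 3 (degemination): /mm/ is a geminate; the first /m/ deletes. /zz/ is a geminate; the first /z/ deletes. /rerozommuzzue/ → rerozomuzue.
Rule 4 (final vowel raising): /e/ is a mid vowel in word-final position, so it raises to [i]. /rerozomuzue/ → rerozomuzui.

rerozomuzui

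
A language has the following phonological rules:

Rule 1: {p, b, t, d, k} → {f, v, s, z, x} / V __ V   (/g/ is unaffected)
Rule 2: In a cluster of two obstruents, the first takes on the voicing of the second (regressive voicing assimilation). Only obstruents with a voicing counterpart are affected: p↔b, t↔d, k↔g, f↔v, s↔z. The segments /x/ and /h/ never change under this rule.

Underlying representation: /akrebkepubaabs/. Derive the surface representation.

akrepkefuvaaps

Rule 1 (intervocalic spirantization): /p/ is a stop between vowels /e/ and /u/, so it spirantizes to the fricative [f]. /b/ is a stop between vowels /u/ and /a/, so it spirantizes to the fricative [v]. /akrebkepubaabs/ → akrebkefuvaabs.
Rule 2 (regressive voicing assimilation): /b/ precedes the voiceless obstruent /k/, so it devoices to [p] by assimilation. /b/ precedes the voiceless obstruent /s/, so it devoices to [p] by assimilation. /akrebkefuvaabs/ → akrepkefuvaaps.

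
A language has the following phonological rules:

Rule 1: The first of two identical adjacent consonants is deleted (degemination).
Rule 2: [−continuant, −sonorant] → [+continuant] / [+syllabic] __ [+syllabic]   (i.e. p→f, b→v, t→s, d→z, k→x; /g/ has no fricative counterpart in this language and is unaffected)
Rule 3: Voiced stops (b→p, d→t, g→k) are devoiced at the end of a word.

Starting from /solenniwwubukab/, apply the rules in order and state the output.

Rule 1 (degemination): /nn/ is a geminate; the first /n/ deletes. /ww/ is a geminate; the first /w/ deletes. /solenniwwubukab/ → soleniwubukab.
Rule 2 (intervocalic spirantization): /b/ is a stop between vowels /u/ and /u/, so it spirantizes to the fricative [v]. /k/ is a stop between vowels /u/ and /a/, so it spirantizes to the fricative [x]. /soleniwubukab/ → soleniwuvuxab.
Rule 3 (final devoicing): /b/ is a voiced stop in word-final position, so it devoices to [p]. /soleniwuvuxab/ → soleniwuvuxap.

soleniwuvuxap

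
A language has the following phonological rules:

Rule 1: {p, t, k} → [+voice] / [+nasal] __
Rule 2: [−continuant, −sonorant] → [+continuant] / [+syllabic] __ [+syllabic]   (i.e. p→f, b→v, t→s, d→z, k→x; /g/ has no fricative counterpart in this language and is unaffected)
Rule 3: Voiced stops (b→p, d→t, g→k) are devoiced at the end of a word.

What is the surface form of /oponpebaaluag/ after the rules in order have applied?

ofonbevaaluak

Rule 1 (post-nasal voicing): /p/ is a voiceless stop immediately after the nasal /n/, so it voices to [b]. /oponpebaaluag/ → oponbebaaluag.
Rule 2 (intervocalic spirantization): /p/ is a stop between vowels /o/ and /o/, so it spirantizes to the fricative [f]. /b/ is a stop between vowels /e/ and /a/, so it spirantizes to the fricative [v]. /oponbebaaluag/ → ofonbevaaluag.
Rule 3 (final devoicing): /g/ is a voiced stop in word-final position, so it devoices to [k]. /ofonbevaaluag/ → ofonbevaaluak.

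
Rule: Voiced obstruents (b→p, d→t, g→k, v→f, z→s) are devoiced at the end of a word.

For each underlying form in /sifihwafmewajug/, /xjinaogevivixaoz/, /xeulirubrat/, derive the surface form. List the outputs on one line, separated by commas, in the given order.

sifihwafmewajuk, xjinaogevivixaos, xeulirubrat

/sifihwafmewajug/: /g/ is a voiced obstruent in word-final position, so it devoices to [k]. → [sifihwafmewajuk].
/xjinaogevivixaoz/: /z/ is a voiced obstruent in word-final position, so it devoices to [s]. → [xjinaogevivixaos].
/xeulirubrat/: the rule's environment is not met; surfaces unchanged as [xeulirubrat].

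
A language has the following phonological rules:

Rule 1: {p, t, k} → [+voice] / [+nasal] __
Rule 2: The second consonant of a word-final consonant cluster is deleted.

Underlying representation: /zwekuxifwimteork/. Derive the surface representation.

zwekuxifwimdeor

Rule 1 (post-nasal voicing): /t/ is a voiceless stop immediately after the nasal /m/, so it voices to [d]. /zwekuxifwimteork/ → zwekuxifwimdeork.
Rule 2 (final cluster simplification): /k/ is the second consonant of a word-final cluster /rk/, so it deletes. /zwekuxifwimdeork/ → zwekuxifwimdeor.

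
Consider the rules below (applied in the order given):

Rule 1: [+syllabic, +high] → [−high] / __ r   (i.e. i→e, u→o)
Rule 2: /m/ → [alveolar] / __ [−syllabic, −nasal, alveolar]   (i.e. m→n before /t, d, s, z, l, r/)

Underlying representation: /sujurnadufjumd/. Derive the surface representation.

sujornadufjund

Rule 1 (pre-rhotic lowering): /u/ is a high vowel immediately before /r/, so it lowers to [o]. /sujurnadufjumd/ → sujornadufjumd.
Rule 2 (nasal place assimilation): /m/ precedes the alveolar consonant /d/, so it assimilates in place to [n]. /sujornadufjumd/ → sujornadufjund.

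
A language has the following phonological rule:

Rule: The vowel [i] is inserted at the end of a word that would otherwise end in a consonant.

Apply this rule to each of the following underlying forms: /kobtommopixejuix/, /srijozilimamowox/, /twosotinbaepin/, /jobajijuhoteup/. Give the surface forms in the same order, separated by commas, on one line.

kobtommopixejuixi, srijozilimamowoxi, twosotinbaepini, jobajijuhoteupi

/kobtommopixejuix/: the form ends in the consonant /x/, so [i] is inserted word-finally. → [kobtommopixejuixi].
/srijozilimamowox/: the form ends in the consonant /x/, so [i] is inserted word-finally. → [srijozilimamowoxi].
/twosotinbaepin/: the form ends in the consonant /n/, so [i] is inserted word-finally. → [twosotinbaepini].
/jobajijuhoteup/: the form ends in the consonant /p/, so [i] is inserted word-finally. → [jobajijuhoteupi].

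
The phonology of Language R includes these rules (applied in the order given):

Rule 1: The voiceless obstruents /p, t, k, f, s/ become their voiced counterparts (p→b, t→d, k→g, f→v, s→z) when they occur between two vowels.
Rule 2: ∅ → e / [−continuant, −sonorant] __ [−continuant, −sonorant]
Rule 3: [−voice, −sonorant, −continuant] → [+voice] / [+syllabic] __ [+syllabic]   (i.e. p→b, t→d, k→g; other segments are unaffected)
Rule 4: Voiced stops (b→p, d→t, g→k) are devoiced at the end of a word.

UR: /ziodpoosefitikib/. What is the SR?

ziodeboozevidigip

Rule 1 (intervocalic voicing): /s/ is a voiceless obstruent between vowels /o/ and /e/, so it voices to [z]. /f/ is a voiceless obstruent between vowels /e/ and /i/, so it voices to [v]. /t/ is a voiceless obstruent between vowels /i/ and /i/, so it voices to [d]. /k/ is a voiceless obstruent between vowels /i/ and /i/, so it voices to [g]. /ziodpoosefitikib/ → ziodpoozevidigib.
Rule 2 (stop-cluster e-epenthesis): /d/ and /p/ form a stop–stop cluster, so [e] is inserted between them. /ziodpoozevidigib/ → ziodepoozevidigib.
Rule 3 (intervocalic voicing): /p/ is a voiceless stop between vowels /e/ and /o/, so it voices to [b]. /ziodepoozevidigib/ → ziodeboozevidigib.
Rule 4 (final devoicing): /b/ is a voiced stop in word-final position, so it devoices to [p]. /ziodeboozevidigib/ → ziodeboozevidigip.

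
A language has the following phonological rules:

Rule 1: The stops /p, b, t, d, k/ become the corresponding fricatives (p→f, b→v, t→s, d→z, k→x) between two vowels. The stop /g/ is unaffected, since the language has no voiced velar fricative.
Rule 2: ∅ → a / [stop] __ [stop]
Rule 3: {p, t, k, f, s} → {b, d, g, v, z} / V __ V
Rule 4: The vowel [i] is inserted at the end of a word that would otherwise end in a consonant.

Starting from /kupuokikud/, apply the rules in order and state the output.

Rule 1 (intervocalic spirantization): /p/ is a stop between vowels /u/ and /u/, so it spirantizes to the fricative [f]. /k/ is a stop between vowels /o/ and /i/, so it spirantizes to the fricative [x]. /k/ is a stop between vowels /i/ and /u/, so it spirantizes to the fricative [x]. /kupuokikud/ → kufuoxixud.
Rule 2 (stop-cluster a-epenthesis): no segment meets the environment; /kufuoxixud/ is unchanged.
Rule 3 (intervocalic voicing): /f/ is a voiceless obstruent between vowels /u/ and /u/, so it voices to [v]. /kufuoxixud/ → kuvuoxixud.
Rule 4 (final i-epenthesis): the form ends in the consonant /d/, so [i] is inserted word-finally. /kuvuoxixud/ → kuvuoxixudi.

kuvuoxixudi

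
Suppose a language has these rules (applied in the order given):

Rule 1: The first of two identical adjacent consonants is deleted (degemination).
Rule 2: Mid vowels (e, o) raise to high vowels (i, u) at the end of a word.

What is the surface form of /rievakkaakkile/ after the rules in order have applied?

Rule 1 (degemination): /kk/ is a geminate; the first /k/ deletes. /kk/ is a geminate; the first /k/ deletes. /rievakkaakkile/ → rievakaakile.
Rule 2 (final vowel raising): /e/ is a mid vowel in word-final position, so it raises to [i]. /rievakaakile/ → rievakaakili.

rievakaakili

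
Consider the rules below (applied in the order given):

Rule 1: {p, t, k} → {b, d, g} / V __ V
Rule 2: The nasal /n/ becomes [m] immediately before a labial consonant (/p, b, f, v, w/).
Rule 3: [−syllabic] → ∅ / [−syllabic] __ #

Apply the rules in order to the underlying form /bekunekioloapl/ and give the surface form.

Rule 1 (intervocalic voicing): /k/ is a voiceless stop between vowels /e/ and /u/, so it voices to [g]. /k/ is a voiceless stop between vowels /e/ and /i/, so it voices to [g]. /bekunekioloapl/ → begunegioloapl.
Rule 2 (nasal place assimilation): no segment meets the environment; /begunegioloapl/ is unchanged.
Rule 3 (final cluster simplification): /l/ is the second consonant of a word-final cluster /pl/, so it deletes. /begunegioloapl/ → begunegioloap.

begunegioloap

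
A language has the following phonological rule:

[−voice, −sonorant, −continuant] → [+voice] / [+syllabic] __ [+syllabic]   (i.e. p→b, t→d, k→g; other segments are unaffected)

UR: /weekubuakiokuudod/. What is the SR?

/k/ is a voiceless stop between vowels /e/ and /u/, so it voices to [g].
/k/ is a voiceless stop between vowels /a/ and /i/, so it voices to [g].
/k/ is a voiceless stop between vowels /o/ and /u/, so it voices to [g].
Surface form: [weegubuagioguudod].

weegubuagioguudod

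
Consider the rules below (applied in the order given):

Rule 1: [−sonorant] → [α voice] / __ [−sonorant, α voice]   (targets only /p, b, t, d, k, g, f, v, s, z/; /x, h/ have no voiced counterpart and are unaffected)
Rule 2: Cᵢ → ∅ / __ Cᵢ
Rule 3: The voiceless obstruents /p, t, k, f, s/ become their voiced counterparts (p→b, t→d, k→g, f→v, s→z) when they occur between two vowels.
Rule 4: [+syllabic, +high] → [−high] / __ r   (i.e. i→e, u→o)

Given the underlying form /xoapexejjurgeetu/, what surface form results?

Rule 1 (regressive voicing assimilation): no segment meets the environment; /xoapexejjurgeetu/ is unchanged.
Rule 2 (degemination): /jj/ is a geminate; the first /j/ deletes. /xoapexejjurgeetu/ → xoapexejurgeetu.
Rule 3 (intervocalic voicing): /p/ is a voiceless obstruent between vowels /a/ and /e/, so it voices to [b]. /t/ is a voiceless obstruent between vowels /e/ and /u/, so it voices to [d]. /xoapexejurgeetu/ → xoabexejurgeedu.
Rule 4 (pre-rhotic lowering): /u/ is a high vowel immediately before /r/, so it lowers to [o]. /xoabexejurgeedu/ → xoabexejorgeedu.

xoabexejorgeedu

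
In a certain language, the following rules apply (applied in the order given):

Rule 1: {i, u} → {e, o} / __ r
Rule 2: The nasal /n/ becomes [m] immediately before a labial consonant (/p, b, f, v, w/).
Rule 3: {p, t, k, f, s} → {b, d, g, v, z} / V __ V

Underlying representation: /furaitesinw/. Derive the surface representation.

Rule 1 (pre-rhotic lowering): /u/ is a high vowel immediately before /r/, so it lowers to [o]. /furaitesinw/ → foraitesinw.
Rule 2 (nasal place assimilation): /n/ precedes the labial consonant /w/, so it assimilates in place to [m]. /foraitesinw/ → foraitesimw.
Rule 3 (intervocalic voicing): /t/ is a voiceless obstruent between vowels /i/ and /e/, so it voices to [d]. /s/ is a voiceless obstruent between vowels /e/ and /i/, so it voices to [z]. /foraitesimw/ → foraidezimw.

foraidezimw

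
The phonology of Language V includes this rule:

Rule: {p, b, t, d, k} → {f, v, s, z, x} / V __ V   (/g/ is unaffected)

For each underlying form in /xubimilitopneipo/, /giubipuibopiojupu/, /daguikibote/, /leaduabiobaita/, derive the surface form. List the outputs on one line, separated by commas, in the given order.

/xubimilitopneipo/: /b/ is a stop between vowels /u/ and /i/, so it spirantizes to the fricative [v]. /t/ is a stop between vowels /i/ and /o/, so it spirantizes to the fricative [s]. /p/ is a stop between vowels /i/ and /o/, so it spirantizes to the fricative [f]. → [xuvimilisopneifo].
/giubipuibopiojupu/: /b/ is a stop between vowels /u/ and /i/, so it spirantizes to the fricative [v]. /p/ is a stop between vowels /i/ and /u/, so it spirantizes to the fricative [f]. /b/ is a stop between vowels /i/ and /o/, so it spirantizes to the fricative [v]. /p/ is a stop between vowels /o/ and /i/, so it spirantizes to the fricative [f]. /p/ is a stop between vowels /u/ and /u/, so it spirantizes to the fricative [f]. → [giuvifuivofiojufu].
/daguikibote/: /k/ is a stop between vowels /i/ and /i/, so it spirantizes to the fricative [x]. /b/ is a stop between vowels /i/ and /o/, so it spirantizes to the fricative [v]. /t/ is a stop between vowels /o/ and /e/, so it spirantizes to the fricative [s]. → [daguixivose].
/leaduabiobaita/: /d/ is a stop between vowels /a/ and /u/, so it spirantizes to the fricative [z]. /b/ is a stop between vowels /a/ and /i/, so it spirantizes to the fricative [v]. /b/ is a stop between vowels /o/ and /a/, so it spirantizes to the fricative [v]. /t/ is a stop between vowels /i/ and /a/, so it spirantizes to the fricative [s]. → [leazuaviovaisa].

xuvimilisopneifo, giuvifuivofiojufu, daguixivose, leazuaviovaisa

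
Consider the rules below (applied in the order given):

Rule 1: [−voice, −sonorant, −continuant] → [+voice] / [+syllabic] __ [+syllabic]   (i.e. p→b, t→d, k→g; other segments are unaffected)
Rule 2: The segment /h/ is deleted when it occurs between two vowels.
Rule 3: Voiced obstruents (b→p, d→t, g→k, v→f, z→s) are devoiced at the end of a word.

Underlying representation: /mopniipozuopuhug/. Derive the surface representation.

mopniibozuobuuk

Rule 1 (intervocalic voicing): /p/ is a voiceless stop between vowels /i/ and /o/, so it voices to [b]. /p/ is a voiceless stop between vowels /o/ and /u/, so it voices to [b]. /mopniipozuopuhug/ → mopniibozuobuhug.
Rule 2 (intervocalic h-deletion): /h/ occurs between vowels /u/ and /u/, so it deletes. /mopniibozuobuhug/ → mopniibozuobuug.
Rule 3 (final devoicing): /g/ is a voiced obstruent in word-final position, so it devoices to [k]. /mopniibozuobuug/ → mopniibozuobuuk.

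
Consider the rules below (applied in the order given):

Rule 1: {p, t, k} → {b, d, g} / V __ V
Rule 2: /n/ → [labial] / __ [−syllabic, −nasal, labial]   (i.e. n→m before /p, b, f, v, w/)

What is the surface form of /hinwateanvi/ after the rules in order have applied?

Rule 1 (intervocalic voicing): /t/ is a voiceless stop between vowels /a/ and /e/, so it voices to [d]. /hinwateanvi/ → hinwadeanvi.
Rule 2 (nasal place assimilation): /n/ precedes the labial consonant /w/, so it assimilates in place to [m]. /n/ precedes the labial consonant /v/, so it assimilates in place to [m]. /hinwadeanvi/ → himwadeamvi.

himwadeamvi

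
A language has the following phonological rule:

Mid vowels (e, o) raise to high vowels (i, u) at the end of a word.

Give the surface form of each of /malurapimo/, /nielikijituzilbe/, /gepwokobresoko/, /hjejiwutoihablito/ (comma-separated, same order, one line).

/malurapimo/: /o/ is a mid vowel in word-final position, so it raises to [u]. → [malurapimu].
/nielikijituzilbe/: /e/ is a mid vowel in word-final position, so it raises to [i]. → [nielikijituzilbi].
/gepwokobresoko/: /o/ is a mid vowel in word-final position, so it raises to [u]. → [gepwokobresoku].
/hjejiwutoihablito/: /o/ is a mid vowel in word-final position, so it raises to [u]. → [hjejiwutoihablitu].

malurapimu, nielikijituzilbi, gepwokobresoku, hjejiwutoihablitu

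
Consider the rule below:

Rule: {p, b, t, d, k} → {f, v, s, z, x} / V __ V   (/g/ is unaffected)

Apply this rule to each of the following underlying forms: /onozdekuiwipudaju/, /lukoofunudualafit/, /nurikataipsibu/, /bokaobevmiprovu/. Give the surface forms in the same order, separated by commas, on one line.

onozdexuiwifuzaju, luxoofunuzualafit, nurixasaipsivu, boxaovevmiprovu

/onozdekuiwipudaju/: /k/ is a stop between vowels /e/ and /u/, so it spirantizes to the fricative [x]. /p/ is a stop between vowels /i/ and /u/, so it spirantizes to the fricative [f]. /d/ is a stop between vowels /u/ and /a/, so it spirantizes to the fricative [z]. → [onozdexuiwifuzaju].
/lukoofunudualafit/: /k/ is a stop between vowels /u/ and /o/, so it spirantizes to the fricative [x]. /d/ is a stop between vowels /u/ and /u/, so it spirantizes to the fricative [z]. → [luxoofunuzualafit].
/nurikataipsibu/: /k/ is a stop between vowels /i/ and /a/, so it spirantizes to the fricative [x]. /t/ is a stop between vowels /a/ and /a/, so it spirantizes to the fricative [s]. /b/ is a stop between vowels /i/ and /u/, so it spirantizes to the fricative [v]. → [nurixasaipsivu].
/bokaobevmiprovu/: /k/ is a stop between vowels /o/ and /a/, so it spirantizes to the fricative [x]. /b/ is a stop between vowels /o/ and /e/, so it spirantizes to the fricative [v]. → [boxaovevmiprovu].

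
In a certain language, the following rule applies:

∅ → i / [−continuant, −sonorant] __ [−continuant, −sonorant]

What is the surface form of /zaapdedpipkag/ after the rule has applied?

zaapidedipipikag

/p/ and /d/ form a stop–stop cluster, so [i] is inserted between them.
/d/ and /p/ form a stop–stop cluster, so [i] is inserted between them.
/p/ and /k/ form a stop–stop cluster, so [i] is inserted between them.
Surface form: [zaapidedipipikag].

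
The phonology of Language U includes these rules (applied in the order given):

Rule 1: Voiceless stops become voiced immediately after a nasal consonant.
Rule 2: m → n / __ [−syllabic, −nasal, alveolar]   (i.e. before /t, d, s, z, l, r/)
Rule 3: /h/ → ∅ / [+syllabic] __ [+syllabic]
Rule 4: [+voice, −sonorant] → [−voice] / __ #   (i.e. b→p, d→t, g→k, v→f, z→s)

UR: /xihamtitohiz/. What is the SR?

xianditois

Rule 1 (post-nasal voicing): /t/ is a voiceless stop immediately after the nasal /m/, so it voices to [d]. /xihamtitohiz/ → xihamditohiz.
Rule 2 (nasal place assimilation): /m/ precedes the alveolar consonant /d/, so it assimilates in place to [n]. /xihamditohiz/ → xihanditohiz.
Rule 3 (intervocalic h-deletion): /h/ occurs between vowels /i/ and /a/, so it deletes. /h/ occurs between vowels /o/ and /i/, so it deletes. /xihanditohiz/ → xianditoiz.
Rule 4 (final devoicing): /z/ is a voiced obstruent in word-final position, so it devoices to [s]. /xianditoiz/ → xianditois.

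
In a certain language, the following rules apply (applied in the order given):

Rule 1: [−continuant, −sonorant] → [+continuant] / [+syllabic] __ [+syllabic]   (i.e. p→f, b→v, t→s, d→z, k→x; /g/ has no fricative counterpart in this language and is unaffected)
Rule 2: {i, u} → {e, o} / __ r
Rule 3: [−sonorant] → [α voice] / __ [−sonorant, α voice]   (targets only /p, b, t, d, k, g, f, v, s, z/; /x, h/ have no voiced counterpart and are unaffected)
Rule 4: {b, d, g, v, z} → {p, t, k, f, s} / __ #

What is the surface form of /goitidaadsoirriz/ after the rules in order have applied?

Rule 1 (intervocalic spirantization): /t/ is a stop between vowels /i/ and /i/, so it spirantizes to the fricative [s]. /d/ is a stop between vowels /i/ and /a/, so it spirantizes to the fricative [z]. /goitidaadsoirriz/ → goisizaadsoirriz.
Rule 2 (pre-rhotic lowering): /i/ is a high vowel immediately before /r/, so it lowers to [e]. /goisizaadsoirriz/ → goisizaadsoerriz.
Rule 3 (regressive voicing assimilation): /d/ precedes the voiceless obstruent /s/, so it devoices to [t] by assimilation. /goisizaadsoerriz/ → goisizaatsoerriz.
Rule 4 (final devoicing): /z/ is a voiced obstruent in word-final position, so it devoices to [s]. /goisizaatsoerriz/ → goisizaatsoerris.

goisizaatsoerris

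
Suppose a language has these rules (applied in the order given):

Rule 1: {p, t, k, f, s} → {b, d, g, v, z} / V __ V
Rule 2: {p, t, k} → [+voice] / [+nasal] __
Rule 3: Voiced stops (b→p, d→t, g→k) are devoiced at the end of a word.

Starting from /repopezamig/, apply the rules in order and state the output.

Rule 1 (intervocalic voicing): /p/ is a voiceless obstruent between vowels /e/ and /o/, so it voices to [b]. /p/ is a voiceless obstruent between vowels /o/ and /e/, so it voices to [b]. /repopezamig/ → rebobezamig.
Rule 2 (post-nasal voicing): no segment meets the environment; /rebobezamig/ is unchanged.
Rule 3 (final devoicing): /g/ is a voiced stop in word-final position, so it devoices to [k]. /rebobezamig/ → rebobezamik.

rebobezamik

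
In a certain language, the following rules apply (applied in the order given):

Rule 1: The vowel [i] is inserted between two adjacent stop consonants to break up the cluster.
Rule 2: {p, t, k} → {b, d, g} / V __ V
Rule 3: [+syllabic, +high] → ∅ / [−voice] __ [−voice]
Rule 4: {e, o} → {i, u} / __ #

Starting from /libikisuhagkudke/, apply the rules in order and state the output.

Rule 1 (stop-cluster i-epenthesis): /g/ and /k/ form a stop–stop cluster, so [i] is inserted between them. /d/ and /k/ form a stop–stop cluster, so [i] is inserted between them. /libikisuhagkudke/ → libikisuhagikudike.
Rule 2 (intervocalic voicing): /k/ is a voiceless stop between vowels /i/ and /i/, so it voices to [g]. /k/ is a voiceless stop between vowels /i/ and /u/, so it voices to [g]. /k/ is a voiceless stop between vowels /i/ and /e/, so it voices to [g]. /libikisuhagikudike/ → libigisuhagigudige.
Rule 3 (high vowel syncope): /u/ is a high vowel flanked by voiceless consonants /s/ and /h/, so it deletes. /libigisuhagigudige/ → libigishagigudige.
Rule 4 (final vowel raising): /e/ is a mid vowel in word-final position, so it raises to [i]. /libigishagigudige/ → libigishagigudigi.

libigishagigudigi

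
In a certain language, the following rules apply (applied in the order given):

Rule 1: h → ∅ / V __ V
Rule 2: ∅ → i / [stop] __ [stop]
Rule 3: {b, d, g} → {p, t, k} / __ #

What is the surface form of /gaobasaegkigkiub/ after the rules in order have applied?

Rule 1 (intervocalic h-deletion): no segment meets the environment; /gaobasaegkigkiub/ is unchanged.
Rule 2 (stop-cluster i-epenthesis): /g/ and /k/ form a stop–stop cluster, so [i] is inserted between them. /g/ and /k/ form a stop–stop cluster, so [i] is inserted between them. /gaobasaegkigkiub/ → gaobasaegikigikiub.
Rule 3 (final devoicing): /b/ is a voiced stop in word-final position, so it devoices to [p]. /gaobasaegikigikiub/ → gaobasaegikigikiup.

gaobasaegikigikiup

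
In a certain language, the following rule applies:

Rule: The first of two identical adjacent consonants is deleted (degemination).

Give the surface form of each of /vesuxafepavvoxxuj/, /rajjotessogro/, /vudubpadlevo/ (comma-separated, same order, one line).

/vesuxafepavvoxxuj/: /vv/ is a geminate; the first /v/ deletes. /xx/ is a geminate; the first /x/ deletes. → [vesuxafepavoxuj].
/rajjotessogro/: /jj/ is a geminate; the first /j/ deletes. /ss/ is a geminate; the first /s/ deletes. → [rajotesogro].
/vudubpadlevo/: the rule's environment is not met; surfaces unchanged as [vudubpadlevo].

vesuxafepavoxuj, rajotesogro, vudubpadlevo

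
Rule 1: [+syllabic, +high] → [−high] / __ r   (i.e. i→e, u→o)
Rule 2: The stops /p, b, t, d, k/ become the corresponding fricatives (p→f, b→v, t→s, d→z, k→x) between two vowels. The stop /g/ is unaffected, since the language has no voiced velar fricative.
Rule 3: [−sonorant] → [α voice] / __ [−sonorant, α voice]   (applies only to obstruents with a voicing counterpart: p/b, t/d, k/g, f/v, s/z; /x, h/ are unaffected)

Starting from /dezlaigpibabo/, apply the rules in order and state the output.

dezlaikpivavo

Rule 1 (pre-rhotic lowering): no segment meets the environment; /dezlaigpibabo/ is unchanged.
Rule 2 (intervocalic spirantization): /b/ is a stop between vowels /i/ and /a/, so it spirantizes to the fricative [v]. /b/ is a stop between vowels /a/ and /o/, so it spirantizes to the fricative [v]. /dezlaigpibabo/ → dezlaigpivavo.
Rule 3 (regressive voicing assimilation): /g/ precedes the voiceless obstruent /p/, so it devoices to [k] by assimilation. /dezlaigpivavo/ → dezlaikpivavo.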